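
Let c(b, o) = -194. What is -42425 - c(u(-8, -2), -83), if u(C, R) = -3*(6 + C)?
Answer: -42231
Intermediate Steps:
u(C, R) = -18 - 3*C
-42425 - c(u(-8, -2), -83) = -42425 - 1*(-194) = -42425 + 194 = -42231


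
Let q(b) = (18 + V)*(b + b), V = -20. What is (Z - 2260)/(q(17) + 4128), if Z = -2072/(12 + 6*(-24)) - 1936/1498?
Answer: -27752191/50175510 ≈ -0.55310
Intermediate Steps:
Z = 356038/24717 (Z = -2072/(12 - 144) - 1936*1/1498 = -2072/(-132) - 968/749 = -2072*(-1/132) - 968/749 = 518/33 - 968/749 = 356038/24717 ≈ 14.405)
q(b) = -4*b (q(b) = (18 - 20)*(b + b) = -4*b)
(Z - 2260)/(q(17) + 4128) = (356038/24717 - 2260)/(-4*17 + 4128) = -55504382/(24717*(-68 + 4128)) = -55504382/24717/4060 = -55504382/24717*1/4060 = -27752191/50175510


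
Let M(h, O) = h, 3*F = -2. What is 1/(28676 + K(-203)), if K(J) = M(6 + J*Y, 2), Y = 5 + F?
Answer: 3/83407 ≈ 3.5968e-5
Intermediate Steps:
F = -2/3 (F = (1/3)*(-2) = -2/3 ≈ -0.66667)
Y = 13/3 (Y = 5 - 2/3 = 13/3 ≈ 4.3333)
K(J) = 6 + 13*J/3 (K(J) = 6 + J*(13/3) = 6 + 13*J/3)
1/(28676 + K(-203)) = 1/(28676 + (6 + (13/3)*(-203))) = 1/(28676 + (6 - 2639/3)) = 1/(28676 - 2621/3) = 1/(83407/3) = 3/83407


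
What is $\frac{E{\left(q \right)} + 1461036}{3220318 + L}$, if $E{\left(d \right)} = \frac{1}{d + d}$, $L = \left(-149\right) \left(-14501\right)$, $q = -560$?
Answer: $\frac{1636360319}{6026683040} \approx 0.27152$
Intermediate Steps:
$L = 2160649$
$E{\left(d \right)} = \frac{1}{2 d}$
$\frac{E{\left(q \right)} + 1461036}{3220318 + L} = \frac{\frac{1}{2 \left(-560\right)} + 1461036}{3220318 + 2160649} = \frac{\frac{1}{2} \left(- \frac{1}{560}\right) + 1461036}{5380967} = \left(- \frac{1}{1120} + 1461036\right) \frac{1}{5380967} = \frac{1636360319}{1120} \cdot \frac{1}{5380967} = \frac{1636360319}{6026683040}$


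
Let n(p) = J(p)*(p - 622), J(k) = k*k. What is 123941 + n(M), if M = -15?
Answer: -19384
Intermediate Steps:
J(k) = k²
n(p) = p²*(-622 + p) (n(p) = p²*(p - 622) = p²*(-622 + p))
123941 + n(M) = 123941 + (-15)²*(-622 - 15) = 123941 + 225*(-637) = 123941 - 143325 = -19384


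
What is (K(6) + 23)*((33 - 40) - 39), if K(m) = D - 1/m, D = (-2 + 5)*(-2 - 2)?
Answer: -1495/3 ≈ -498.33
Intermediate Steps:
D = -12 (D = 3*(-4) = -12)
K(m) = -12 - 1/m
(K(6) + 23)*((33 - 40) - 39) = ((-12 - 1/6) + 23)*((33 - 40) - 39) = ((-12 - 1*⅙) + 23)*(-7 - 39) = ((-12 - ⅙) + 23)*(-46) = (-73/6 + 23)*(-46) = (65/6)*(-46) = -1495/3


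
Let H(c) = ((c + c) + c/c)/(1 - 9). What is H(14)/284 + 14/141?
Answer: 27719/320352 ≈ 0.086527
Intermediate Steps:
H(c) = -⅛ - c/4 (H(c) = (2*c + 1)/(-8) = (1 + 2*c)*(-⅛) = -⅛ - c/4)
H(14)/284 + 14/141 = (-⅛ - ¼*14)/284 + 14/141 = (-⅛ - 7/2)*(1/284) + 14*(1/141) = -29/8*1/284 + 14/141 = -29/2272 + 14/141 = 27719/320352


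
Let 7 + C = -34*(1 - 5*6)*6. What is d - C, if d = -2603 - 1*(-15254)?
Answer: 6742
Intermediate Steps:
d = 12651 (d = -2603 + 15254 = 12651)
C = 5909 (C = -7 - 34*(1 - 5*6)*6 = -7 - 34*(1 - 30)*6 = -7 - 34*(-29)*6 = -7 + 986*6 = -7 + 5916 = 5909)
d - C = 12651 - 1*5909 = 12651 - 5909 = 6742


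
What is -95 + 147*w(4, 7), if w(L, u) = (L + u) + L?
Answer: 2110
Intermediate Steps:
w(L, u) = u + 2*L
-95 + 147*w(4, 7) = -95 + 147*(7 + 2*4) = -95 + 147*(7 + 8) = -95 + 147*15 = -95 + 2205 = 2110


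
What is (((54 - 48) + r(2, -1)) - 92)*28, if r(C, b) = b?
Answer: -2436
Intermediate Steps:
(((54 - 48) + r(2, -1)) - 92)*28 = (((54 - 48) - 1) - 92)*28 = ((6 - 1) - 92)*28 = (5 - 92)*28 = -87*28 = -2436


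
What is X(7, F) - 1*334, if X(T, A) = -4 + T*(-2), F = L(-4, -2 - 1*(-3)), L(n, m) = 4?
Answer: -352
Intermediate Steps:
F = 4
X(T, A) = -4 - 2*T
X(7, F) - 1*334 = (-4 - 2*7) - 1*334 = (-4 - 14) - 334 = -18 - 334 = -352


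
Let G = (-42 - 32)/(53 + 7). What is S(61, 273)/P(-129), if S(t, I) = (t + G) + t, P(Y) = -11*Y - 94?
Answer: 3623/39750 ≈ 0.091145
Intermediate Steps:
P(Y) = -94 - 11*Y
G = -37/30 (G = -74/60 = -74*1/60 = -37/30 ≈ -1.2333)
S(t, I) = -37/30 + 2*t (S(t, I) = (t - 37/30) + t = (-37/30 + t) + t = -37/30 + 2*t)
S(61, 273)/P(-129) = (-37/30 + 2*61)/(-94 - 11*(-129)) = (-37/30 + 122)/(-94 + 1419) = (3623/30)/1325 = (3623/30)*(1/1325) = 3623/39750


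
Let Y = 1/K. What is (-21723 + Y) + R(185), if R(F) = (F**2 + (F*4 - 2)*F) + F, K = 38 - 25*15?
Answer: 50286128/337 ≈ 1.4922e+5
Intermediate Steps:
K = -337 (K = 38 - 375 = -337)
R(F) = F + F**2 + F*(-2 + 4*F) (R(F) = (F**2 + (4*F - 2)*F) + F = (F**2 + (-2 + 4*F)*F) + F = (F**2 + F*(-2 + 4*F)) + F = F + F**2 + F*(-2 + 4*F))
Y = -1/337 (Y = 1/(-337) = -1/337 ≈ -0.0029674)
(-21723 + Y) + R(185) = (-21723 - 1/337) + 185*(-1 + 5*185) = -7320652/337 + 185*(-1 + 925) = -7320652/337 + 185*924 = -7320652/337 + 170940 = 50286128/337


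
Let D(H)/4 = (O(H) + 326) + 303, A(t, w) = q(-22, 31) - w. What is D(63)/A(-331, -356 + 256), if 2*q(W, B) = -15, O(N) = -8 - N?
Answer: 4464/185 ≈ 24.130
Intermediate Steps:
q(W, B) = -15/2 (q(W, B) = (½)*(-15) = -15/2)
A(t, w) = -15/2 - w
D(H) = 2484 - 4*H (D(H) = 4*(((-8 - H) + 326) + 303) = 4*((318 - H) + 303) = 4*(621 - H) = 2484 - 4*H)
D(63)/A(-331, -356 + 256) = (2484 - 4*63)/(-15/2 - (-356 + 256)) = (2484 - 252)/(-15/2 - 1*(-100)) = 2232/(-15/2 + 100) = 2232/(185/2) = 2232*(2/185) = 4464/185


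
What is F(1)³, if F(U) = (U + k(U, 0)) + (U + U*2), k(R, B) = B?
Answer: 64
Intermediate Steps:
F(U) = 4*U (F(U) = (U + 0) + (U + U*2) = U + (U + 2*U) = U + 3*U = 4*U)
F(1)³ = (4*1)³ = 4³ = 64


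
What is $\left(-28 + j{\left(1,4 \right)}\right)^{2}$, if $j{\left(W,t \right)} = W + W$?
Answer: $676$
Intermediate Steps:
$j{\left(W,t \right)} = 2 W$
$\left(-28 + j{\left(1,4 \right)}\right)^{2} = \left(-28 + 2 \cdot 1\right)^{2} = \left(-28 + 2\right)^{2} = \left(-26\right)^{2} = 676$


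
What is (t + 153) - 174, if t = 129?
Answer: 108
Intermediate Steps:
(t + 153) - 174 = (129 + 153) - 174 = 282 - 174 = 108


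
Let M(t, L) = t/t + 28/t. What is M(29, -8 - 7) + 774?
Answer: 22503/29 ≈ 775.97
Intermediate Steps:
M(t, L) = 1 + 28/t
M(29, -8 - 7) + 774 = (28 + 29)/29 + 774 = (1/29)*57 + 774 = 57/29 + 774 = 22503/29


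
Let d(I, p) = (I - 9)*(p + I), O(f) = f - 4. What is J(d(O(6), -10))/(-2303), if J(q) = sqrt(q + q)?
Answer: -4*sqrt(7)/2303 ≈ -0.0045953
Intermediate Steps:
O(f) = -4 + f
d(I, p) = (-9 + I)*(I + p)
J(q) = sqrt(2)*sqrt(q) (J(q) = sqrt(2*q) = sqrt(2)*sqrt(q))
J(d(O(6), -10))/(-2303) = (sqrt(2)*sqrt((-4 + 6)**2 - 9*(-4 + 6) - 9*(-10) + (-4 + 6)*(-10)))/(-2303) = (sqrt(2)*sqrt(2**2 - 9*2 + 90 + 2*(-10)))*(-1/2303) = (sqrt(2)*sqrt(4 - 18 + 90 - 20))*(-1/2303) = (sqrt(2)*sqrt(56))*(-1/2303) = (sqrt(2)*(2*sqrt(14)))*(-1/2303) = (4*sqrt(7))*(-1/2303) = -4*sqrt(7)/2303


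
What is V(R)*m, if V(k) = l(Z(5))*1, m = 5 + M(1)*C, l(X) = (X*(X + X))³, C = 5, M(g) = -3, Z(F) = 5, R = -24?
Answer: -1250000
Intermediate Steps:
l(X) = 8*X⁶ (l(X) = (X*(2*X))³ = (2*X²)³ = 8*X⁶)
m = -10 (m = 5 - 3*5 = 5 - 15 = -10)
V(k) = 125000 (V(k) = (8*5⁶)*1 = (8*15625)*1 = 125000*1 = 125000)
V(R)*m = 125000*(-10) = -1250000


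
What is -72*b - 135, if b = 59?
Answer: -4383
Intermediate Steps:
-72*b - 135 = -72*59 - 135 = -4248 - 135 = -4383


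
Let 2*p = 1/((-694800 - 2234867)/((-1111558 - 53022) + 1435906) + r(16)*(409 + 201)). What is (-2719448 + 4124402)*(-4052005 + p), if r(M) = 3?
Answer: -2809988306222158364508/493596913 ≈ -5.6929e+12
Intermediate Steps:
p = 135663/493596913 (p = 1/(2*((-694800 - 2234867)/((-1111558 - 53022) + 1435906) + 3*(409 + 201))) = 1/(2*(-2929667/(-1164580 + 1435906) + 3*610)) = 1/(2*(-2929667/271326 + 1830)) = 1/(2*(493596913/271326)) = (½)*(271326/493596913) = 135663/493596913 ≈ 0.00027485)
(-2719448 + 4124402)*(-4052005 + p) = (-2719448 + 4124402)*(-4052005 + 135663/493596913) = 1404954*(-2000057159324902/493596913) = -2809988306222158364508/493596913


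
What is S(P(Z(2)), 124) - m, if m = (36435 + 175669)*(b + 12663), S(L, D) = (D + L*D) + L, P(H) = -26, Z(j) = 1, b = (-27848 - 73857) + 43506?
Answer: 9658364618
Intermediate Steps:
b = -58199 (b = -101705 + 43506 = -58199)
S(L, D) = D + L + D*L (S(L, D) = (D + D*L) + L = D + L + D*L)
m = -9658367744 (m = (36435 + 175669)*(-58199 + 12663) = 212104*(-45536) = -9658367744)
S(P(Z(2)), 124) - m = (124 - 26 + 124*(-26)) - 1*(-9658367744) = (124 - 26 - 3224) + 9658367744 = -3126 + 9658367744 = 9658364618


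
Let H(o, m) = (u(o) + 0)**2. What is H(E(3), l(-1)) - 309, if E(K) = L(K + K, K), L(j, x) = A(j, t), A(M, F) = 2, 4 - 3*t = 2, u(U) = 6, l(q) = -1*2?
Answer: -273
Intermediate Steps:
l(q) = -2
t = 2/3 (t = 4/3 - 1/3*2 = 4/3 - 2/3 = 2/3 ≈ 0.66667)
L(j, x) = 2
E(K) = 2
H(o, m) = 36 (H(o, m) = (6 + 0)**2 = 6**2 = 36)
H(E(3), l(-1)) - 309 = 36 - 309 = -273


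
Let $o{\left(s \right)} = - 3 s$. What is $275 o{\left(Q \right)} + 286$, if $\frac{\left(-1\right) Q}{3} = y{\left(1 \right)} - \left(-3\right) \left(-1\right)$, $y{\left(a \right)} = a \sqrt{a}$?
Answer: $-4664$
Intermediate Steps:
$y{\left(a \right)} = a^{\frac{3}{2}}$
$Q = 6$ ($Q = - 3 \left(1^{\frac{3}{2}} - \left(-3\right) \left(-1\right)\right) = - 3 \left(1 - 3\right) = \left(-3\right) \left(-2\right) = 6$)
$275 o{\left(Q \right)} + 286 = 275 \left(\left(-3\right) 6\right) + 286 = 275 \left(-18\right) + 286 = -4950 + 286 = -4664$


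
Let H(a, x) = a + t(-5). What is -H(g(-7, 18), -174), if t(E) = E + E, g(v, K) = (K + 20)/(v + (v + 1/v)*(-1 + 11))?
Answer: 5756/549 ≈ 10.485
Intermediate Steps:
g(v, K) = (20 + K)/(10/v + 11*v) (g(v, K) = (20 + K)/(v + (v + 1/v)*10) = (20 + K)/(v + (10*v + 10/v)) = (20 + K)/(10/v + 11*v))
t(E) = 2*E
H(a, x) = -10 + a (H(a, x) = a + 2*(-5) = a - 10 = -10 + a)
-H(g(-7, 18), -174) = -(-10 - 7*(20 + 18)/(10 + 11*(-7)**2)) = -(-10 - 7*38/(10 + 11*49)) = -(-10 - 7*38/(10 + 539)) = -(-10 - 7*38/549) = -(-10 - 7*1/549*38) = -(-10 - 266/549) = -1*(-5756/549) = 5756/549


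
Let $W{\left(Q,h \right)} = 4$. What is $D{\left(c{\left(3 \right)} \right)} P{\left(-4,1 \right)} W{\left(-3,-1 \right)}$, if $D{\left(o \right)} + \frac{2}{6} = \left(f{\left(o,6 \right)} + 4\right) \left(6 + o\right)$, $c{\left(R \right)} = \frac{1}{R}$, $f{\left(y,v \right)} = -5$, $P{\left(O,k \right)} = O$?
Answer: $\frac{320}{3} \approx 106.67$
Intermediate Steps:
$D{\left(o \right)} = - \frac{19}{3} - o$ ($D{\left(o \right)} = - \frac{1}{3} + \left(-5 + 4\right) \left(6 + o\right) = - \frac{1}{3} - \left(6 + o\right) = - \frac{19}{3} - o$)
$D{\left(c{\left(3 \right)} \right)} P{\left(-4,1 \right)} W{\left(-3,-1 \right)} = \left(- \frac{19}{3} - \frac{1}{3}\right) \left(-4\right) 4 = \left(- \frac{20}{3}\right) \left(-4\right) 4 = \frac{80}{3} \cdot 4 = \frac{320}{3}$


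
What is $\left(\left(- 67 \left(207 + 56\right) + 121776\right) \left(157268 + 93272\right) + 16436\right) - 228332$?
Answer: $26094781804$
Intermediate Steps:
$\left(\left(- 67 \left(207 + 56\right) + 121776\right) \left(157268 + 93272\right) + 16436\right) - 228332 = \left(\left(\left(-67\right) 263 + 121776\right) 250540 + 16436\right) - 228332 = \left(\left(-17621 + 121776\right) 250540 + 16436\right) - 228332 = \left(104155 \cdot 250540 + 16436\right) - 228332 = \left(26094993700 + 16436\right) - 228332 = 26095010136 - 228332 = 26094781804$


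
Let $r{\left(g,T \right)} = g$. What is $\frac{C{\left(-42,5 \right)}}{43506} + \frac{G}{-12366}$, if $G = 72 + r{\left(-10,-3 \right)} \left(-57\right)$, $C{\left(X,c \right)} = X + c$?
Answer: $- \frac{175237}{3320958} \approx -0.052767$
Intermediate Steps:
$G = 642$ ($G = 72 - -570 = 72 + 570 = 642$)
$\frac{C{\left(-42,5 \right)}}{43506} + \frac{G}{-12366} = \frac{-42 + 5}{43506} + \frac{642}{-12366} = \left(-37\right) \frac{1}{43506} + 642 \left(- \frac{1}{12366}\right) = - \frac{37}{43506} - \frac{107}{2061} = - \frac{175237}{3320958}$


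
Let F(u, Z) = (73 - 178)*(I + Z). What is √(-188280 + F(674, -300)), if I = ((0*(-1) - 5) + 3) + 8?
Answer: 3*I*√17490 ≈ 396.75*I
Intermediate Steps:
I = 6 (I = ((0 - 5) + 3) + 8 = (-5 + 3) + 8 = -2 + 8 = 6)
F(u, Z) = -630 - 105*Z (F(u, Z) = (73 - 178)*(6 + Z) = -105*(6 + Z) = -630 - 105*Z)
√(-188280 + F(674, -300)) = √(-188280 + (-630 - 105*(-300))) = √(-188280 + (-630 + 31500)) = √(-188280 + 30870) = √(-157410) = 3*I*√17490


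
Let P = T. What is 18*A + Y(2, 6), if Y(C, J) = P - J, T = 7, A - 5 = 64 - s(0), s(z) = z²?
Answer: 1243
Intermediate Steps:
A = 69 (A = 5 + (64 - 1*0²) = 5 + (64 - 1*0) = 5 + (64 + 0) = 5 + 64 = 69)
P = 7
Y(C, J) = 7 - J
18*A + Y(2, 6) = 18*69 + (7 - 1*6) = 1242 + (7 - 6) = 1242 + 1 = 1243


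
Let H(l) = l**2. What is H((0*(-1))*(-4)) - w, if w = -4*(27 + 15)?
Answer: 168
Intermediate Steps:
w = -168 (w = -4*42 = -168)
H((0*(-1))*(-4)) - w = ((0*(-1))*(-4))**2 - 1*(-168) = (0*(-4))**2 + 168 = 0**2 + 168 = 0 + 168 = 168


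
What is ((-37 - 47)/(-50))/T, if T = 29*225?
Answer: 14/54375 ≈ 0.00025747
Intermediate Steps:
T = 6525
((-37 - 47)/(-50))/T = ((-37 - 47)/(-50))/6525 = -84*(-1/50)*(1/6525) = (42/25)*(1/6525) = 14/54375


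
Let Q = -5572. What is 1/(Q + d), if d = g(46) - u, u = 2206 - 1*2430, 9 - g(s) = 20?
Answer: -1/5359 ≈ -0.00018660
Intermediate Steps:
g(s) = -11 (g(s) = 9 - 1*20 = 9 - 20 = -11)
u = -224 (u = 2206 - 2430 = -224)
d = 213 (d = -11 - 1*(-224) = -11 + 224 = 213)
1/(Q + d) = 1/(-5572 + 213) = 1/(-5359) = -1/5359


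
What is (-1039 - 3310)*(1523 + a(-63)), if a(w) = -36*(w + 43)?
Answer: -9754807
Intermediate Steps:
a(w) = -1548 - 36*w (a(w) = -36*(43 + w) = -1548 - 36*w)
(-1039 - 3310)*(1523 + a(-63)) = (-1039 - 3310)*(1523 + (-1548 - 36*(-63))) = -4349*(1523 + (-1548 + 2268)) = -4349*(1523 + 720) = -4349*2243 = -9754807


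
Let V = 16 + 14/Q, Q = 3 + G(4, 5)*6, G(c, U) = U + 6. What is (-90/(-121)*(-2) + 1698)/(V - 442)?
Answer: -7082091/1777490 ≈ -3.9843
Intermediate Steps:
G(c, U) = 6 + U
Q = 69 (Q = 3 + (6 + 5)*6 = 3 + 11*6 = 3 + 66 = 69)
V = 1118/69 (V = 16 + 14/69 = 1118/69 ≈ 16.203)
(-90/(-121)*(-2) + 1698)/(V - 442) = (-90/(-121)*(-2) + 1698)/(1118/69 - 442) = (-90*(-1/121)*(-2) + 1698)/(-29380/69) = ((90/121)*(-2) + 1698)*(-69/29380) = (-180/121 + 1698)*(-69/29380) = (205278/121)*(-69/29380) = -7082091/1777490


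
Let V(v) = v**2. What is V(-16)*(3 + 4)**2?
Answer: 12544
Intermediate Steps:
V(-16)*(3 + 4)**2 = (-16)**2*(3 + 4)**2 = 256*7**2 = 256*49 = 12544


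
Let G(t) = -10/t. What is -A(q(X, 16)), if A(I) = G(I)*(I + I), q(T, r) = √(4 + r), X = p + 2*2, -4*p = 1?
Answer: 20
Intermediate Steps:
p = -¼ (p = -¼*1 = -¼ ≈ -0.25000)
X = 15/4 (X = -¼ + 2*2 = -¼ + 4 = 15/4 ≈ 3.7500)
A(I) = -20 (A(I) = (-10/I)*(I + I) = (-10/I)*(2*I) = -20)
-A(q(X, 16)) = -1*(-20) = 20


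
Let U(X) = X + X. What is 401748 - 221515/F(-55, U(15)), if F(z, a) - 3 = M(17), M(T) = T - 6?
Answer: 771851/2 ≈ 3.8593e+5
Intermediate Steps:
U(X) = 2*X
M(T) = -6 + T
F(z, a) = 14 (F(z, a) = 3 + (-6 + 17) = 3 + 11 = 14)
401748 - 221515/F(-55, U(15)) = 401748 - 221515/14 = 401748 - 221515*1/14 = 401748 - 31645/2 = 771851/2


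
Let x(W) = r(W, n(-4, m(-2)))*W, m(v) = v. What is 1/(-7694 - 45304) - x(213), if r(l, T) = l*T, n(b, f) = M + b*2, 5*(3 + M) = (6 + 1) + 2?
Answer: 110605448047/264990 ≈ 4.1740e+5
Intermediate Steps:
M = -6/5 (M = -3 + ((6 + 1) + 2)/5 = -3 + (7 + 2)/5 = -3 + (1/5)*9 = -3 + 9/5 = -6/5 ≈ -1.2000)
n(b, f) = -6/5 + 2*b (n(b, f) = -6/5 + b*2 = -6/5 + 2*b)
r(l, T) = T*l
x(W) = -46*W**2/5 (x(W) = ((-6/5 + 2*(-4))*W)*W = ((-6/5 - 8)*W)*W = (-46*W/5)*W = -46*W**2/5)
1/(-7694 - 45304) - x(213) = 1/(-7694 - 45304) - (-46)*213**2/5 = 1/(-52998) - (-46)*45369/5 = -1/52998 - 1*(-2086974/5) = -1/52998 + 2086974/5 = 110605448047/264990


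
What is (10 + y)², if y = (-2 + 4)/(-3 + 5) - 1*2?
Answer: 81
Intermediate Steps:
y = -1 (y = 2/2 - 2 = 2*(½) - 2 = 1 - 2 = -1)
(10 + y)² = (10 - 1)² = 9² = 81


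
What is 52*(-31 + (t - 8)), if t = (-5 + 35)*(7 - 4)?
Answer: 2652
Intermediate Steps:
t = 90 (t = 30*3 = 90)
52*(-31 + (t - 8)) = 52*(-31 + (90 - 8)) = 52*(-31 + 82) = 52*51 = 2652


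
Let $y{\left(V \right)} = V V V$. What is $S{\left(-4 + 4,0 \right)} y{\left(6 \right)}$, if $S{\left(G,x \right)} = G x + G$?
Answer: $0$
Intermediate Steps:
$S{\left(G,x \right)} = G + G x$
$y{\left(V \right)} = V^{3}$ ($y{\left(V \right)} = V^{2} V = V^{3}$)
$S{\left(-4 + 4,0 \right)} y{\left(6 \right)} = \left(-4 + 4\right) \left(1 + 0\right) 6^{3} = 0 \cdot 1 \cdot 216 = 0 \cdot 216 = 0$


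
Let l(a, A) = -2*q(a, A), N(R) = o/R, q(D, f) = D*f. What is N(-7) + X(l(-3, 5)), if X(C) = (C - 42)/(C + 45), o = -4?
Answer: 72/175 ≈ 0.41143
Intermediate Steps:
N(R) = -4/R
l(a, A) = -2*A*a (l(a, A) = -2*a*A = -2*A*a)
X(C) = (-42 + C)/(45 + C)
N(-7) + X(l(-3, 5)) = -4/(-7) + (-42 - 2*5*(-3))/(45 - 2*5*(-3)) = -4*(-1/7) + (-42 + 30)/(45 + 30) = 4/7 - 12/75 = 4/7 + (1/75)*(-12) = 4/7 - 4/25 = 72/175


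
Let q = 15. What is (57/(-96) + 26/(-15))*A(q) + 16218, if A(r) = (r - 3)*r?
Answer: 126393/8 ≈ 15799.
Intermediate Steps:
A(r) = r*(-3 + r) (A(r) = (-3 + r)*r = r*(-3 + r))
(57/(-96) + 26/(-15))*A(q) + 16218 = (57/(-96) + 26/(-15))*(15*(-3 + 15)) + 16218 = (57*(-1/96) + 26*(-1/15))*(15*12) + 16218 = (-19/32 - 26/15)*180 + 16218 = -1117/480*180 + 16218 = -3351/8 + 16218 = 126393/8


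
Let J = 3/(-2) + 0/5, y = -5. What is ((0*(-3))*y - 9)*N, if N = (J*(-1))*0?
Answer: 0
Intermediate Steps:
J = -3/2 (J = 3*(-1/2) + 0*(1/5) = -3/2 + 0 = -3/2 ≈ -1.5000)
N = 0 (N = -3/2*(-1)*0 = (3/2)*0 = 0)
((0*(-3))*y - 9)*N = ((0*(-3))*(-5) - 9)*0 = (0*(-5) - 9)*0 = (0 - 9)*0 = -9*0 = 0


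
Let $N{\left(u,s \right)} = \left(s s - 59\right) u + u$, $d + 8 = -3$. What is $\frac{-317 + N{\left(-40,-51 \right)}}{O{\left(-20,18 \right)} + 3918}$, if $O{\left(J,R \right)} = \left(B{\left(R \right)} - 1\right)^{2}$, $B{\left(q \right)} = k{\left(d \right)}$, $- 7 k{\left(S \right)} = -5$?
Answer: $- \frac{4999813}{191986} \approx -26.043$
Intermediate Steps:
$d = -11$ ($d = -8 - 3 = -11$)
$k{\left(S \right)} = \frac{5}{7}$ ($k{\left(S \right)} = \left(- \frac{1}{7}\right) \left(-5\right) = \frac{5}{7}$)
$B{\left(q \right)} = \frac{5}{7}$
$N{\left(u,s \right)} = u + u \left(-59 + s^{2}\right)$ ($N{\left(u,s \right)} = \left(s^{2} - 59\right) u + u = \left(-59 + s^{2}\right) u + u = u \left(-59 + s^{2}\right) + u = u + u \left(-59 + s^{2}\right)$)
$O{\left(J,R \right)} = \frac{4}{49}$ ($O{\left(J,R \right)} = \left(\frac{5}{7} - 1\right)^{2} = \left(- \frac{2}{7}\right)^{2} = \frac{4}{49}$)
$\frac{-317 + N{\left(-40,-51 \right)}}{O{\left(-20,18 \right)} + 3918} = \frac{-317 - 40 \left(-58 + \left(-51\right)^{2}\right)}{\frac{4}{49} + 3918} = \frac{-317 - 40 \left(-58 + 2601\right)}{\frac{191986}{49}} = \left(-317 - 101720\right) \frac{49}{191986} = \left(-102037\right) \frac{49}{191986} = - \frac{4999813}{191986}$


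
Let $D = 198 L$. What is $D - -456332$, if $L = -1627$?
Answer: $134186$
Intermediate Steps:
$D = -322146$ ($D = 198 \left(-1627\right) = -322146$)
$D - -456332 = -322146 - -456332 = -322146 + 456332 = 134186$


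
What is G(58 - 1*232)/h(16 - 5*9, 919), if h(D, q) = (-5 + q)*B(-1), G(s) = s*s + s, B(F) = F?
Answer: -15051/457 ≈ -32.934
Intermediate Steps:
G(s) = s + s² (G(s) = s² + s = s + s²)
h(D, q) = 5 - q (h(D, q) = (-5 + q)*(-1) = 5 - q)
G(58 - 1*232)/h(16 - 5*9, 919) = ((58 - 1*232)*(1 + (58 - 1*232)))/(5 - 1*919) = ((58 - 232)*(1 + (58 - 232)))/(5 - 919) = -174*(1 - 174)/(-914) = -174*(-173)*(-1/914) = 30102*(-1/914) = -15051/457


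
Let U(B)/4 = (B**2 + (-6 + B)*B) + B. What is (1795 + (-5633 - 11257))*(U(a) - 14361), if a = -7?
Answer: 208748755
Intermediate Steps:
U(B) = 4*B + 4*B**2 + 4*B*(-6 + B) (U(B) = 4*((B**2 + (-6 + B)*B) + B) = 4*((B**2 + B*(-6 + B)) + B) = 4*(B + B**2 + B*(-6 + B)) = 4*B + 4*B**2 + 4*B*(-6 + B))
(1795 + (-5633 - 11257))*(U(a) - 14361) = (1795 + (-5633 - 11257))*(4*(-7)*(-5 + 2*(-7)) - 14361) = (1795 - 16890)*(4*(-7)*(-5 - 14) - 14361) = -15095*(4*(-7)*(-19) - 14361) = -15095*(532 - 14361) = -15095*(-13829) = 208748755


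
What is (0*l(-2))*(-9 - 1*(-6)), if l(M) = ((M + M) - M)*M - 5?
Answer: 0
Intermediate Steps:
l(M) = -5 + M² (l(M) = (2*M - M)*M - 5 = M*M - 5 = M² - 5 = -5 + M²)
(0*l(-2))*(-9 - 1*(-6)) = (0*(-5 + (-2)²))*(-9 - 1*(-6)) = (0*(-5 + 4))*(-9 + 6) = (0*(-1))*(-3) = 0*(-3) = 0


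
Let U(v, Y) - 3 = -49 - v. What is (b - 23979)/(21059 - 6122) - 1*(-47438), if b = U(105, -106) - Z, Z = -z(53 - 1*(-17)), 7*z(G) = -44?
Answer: 1653300296/34853 ≈ 47436.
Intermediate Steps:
z(G) = -44/7 (z(G) = (⅐)*(-44) = -44/7)
U(v, Y) = -46 - v (U(v, Y) = 3 + (-49 - v) = -46 - v)
Z = 44/7 (Z = -1*(-44/7) = 44/7 ≈ 6.2857)
b = -1101/7 (b = (-46 - 1*105) - 1*44/7 = (-46 - 105) - 44/7 = -151 - 44/7 = -1101/7 ≈ -157.29)
(b - 23979)/(21059 - 6122) - 1*(-47438) = (-1101/7 - 23979)/(21059 - 6122) - 1*(-47438) = -168954/7/14937 + 47438 = -168954/7*1/14937 + 47438 = -56318/34853 + 47438 = 1653300296/34853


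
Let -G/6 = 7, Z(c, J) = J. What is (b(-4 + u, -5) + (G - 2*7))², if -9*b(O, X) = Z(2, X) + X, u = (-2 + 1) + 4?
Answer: 244036/81 ≈ 3012.8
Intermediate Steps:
u = 3 (u = -1 + 4 = 3)
G = -42 (G = -6*7 = -42)
b(O, X) = -2*X/9 (b(O, X) = -(X + X)/9 = -2*X/9)
(b(-4 + u, -5) + (G - 2*7))² = (-2/9*(-5) + (-42 - 2*7))² = (10/9 + (-42 - 14))² = (10/9 - 56)² = (-494/9)² = 244036/81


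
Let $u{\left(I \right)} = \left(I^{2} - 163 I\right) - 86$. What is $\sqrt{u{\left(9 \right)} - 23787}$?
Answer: $i \sqrt{25259} \approx 158.93 i$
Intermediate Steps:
$u{\left(I \right)} = -86 + I^{2} - 163 I$
$\sqrt{u{\left(9 \right)} - 23787} = \sqrt{\left(-86 + 9^{2} - 1467\right) - 23787} = \sqrt{\left(-86 + 81 - 1467\right) - 23787} = \sqrt{-1472 - 23787} = \sqrt{-25259} = i \sqrt{25259}$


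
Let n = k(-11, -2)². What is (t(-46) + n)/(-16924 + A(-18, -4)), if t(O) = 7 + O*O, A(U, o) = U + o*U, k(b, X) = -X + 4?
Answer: -2159/16870 ≈ -0.12798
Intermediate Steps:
k(b, X) = 4 - X
A(U, o) = U + U*o
t(O) = 7 + O²
n = 36 (n = (4 - 1*(-2))² = (4 + 2)² = 6² = 36)
(t(-46) + n)/(-16924 + A(-18, -4)) = ((7 + (-46)²) + 36)/(-16924 - 18*(1 - 4)) = ((7 + 2116) + 36)/(-16924 - 18*(-3)) = (2123 + 36)/(-16924 + 54) = 2159/(-16870) = 2159*(-1/16870) = -2159/16870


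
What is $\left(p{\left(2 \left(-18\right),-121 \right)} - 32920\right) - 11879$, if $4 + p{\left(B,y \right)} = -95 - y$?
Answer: $-44777$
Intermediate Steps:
$p{\left(B,y \right)} = -99 - y$ ($p{\left(B,y \right)} = -4 - \left(95 + y\right) = -99 - y$)
$\left(p{\left(2 \left(-18\right),-121 \right)} - 32920\right) - 11879 = \left(\left(-99 - -121\right) - 32920\right) - 11879 = \left(\left(-99 + 121\right) - 32920\right) - 11879 = \left(22 - 32920\right) - 11879 = -32898 - 11879 = -44777$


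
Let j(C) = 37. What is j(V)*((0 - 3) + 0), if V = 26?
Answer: -111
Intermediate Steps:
j(V)*((0 - 3) + 0) = 37*((0 - 3) + 0) = 37*(-3 + 0) = 37*(-3) = -111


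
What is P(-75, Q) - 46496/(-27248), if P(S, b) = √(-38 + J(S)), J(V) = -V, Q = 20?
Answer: 2906/1703 + √37 ≈ 7.7892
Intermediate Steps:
P(S, b) = √(-38 - S)
P(-75, Q) - 46496/(-27248) = √(-38 - 1*(-75)) - 46496/(-27248) = √(-38 + 75) - 46496*(-1/27248) = √37 + 2906/1703 = 2906/1703 + √37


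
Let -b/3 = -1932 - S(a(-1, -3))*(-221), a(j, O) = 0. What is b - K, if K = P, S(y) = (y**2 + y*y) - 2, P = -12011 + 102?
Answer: 19031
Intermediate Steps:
P = -11909
S(y) = -2 + 2*y**2 (S(y) = (y**2 + y**2) - 2 = 2*y**2 - 2 = -2 + 2*y**2)
K = -11909
b = 7122 (b = -3*(-1932 - (-2 + 2*0**2)*(-221)) = -3*(-1932 - (-2 + 2*0)*(-221)) = -3*(-1932 - (-2 + 0)*(-221)) = -3*(-1932 - (-2)*(-221)) = -3*(-1932 - 1*442) = -3*(-1932 - 442) = -3*(-2374) = 7122)
b - K = 7122 - 1*(-11909) = 7122 + 11909 = 19031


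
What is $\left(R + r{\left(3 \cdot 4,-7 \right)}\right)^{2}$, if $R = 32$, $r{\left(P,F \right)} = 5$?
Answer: $1369$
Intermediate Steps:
$\left(R + r{\left(3 \cdot 4,-7 \right)}\right)^{2} = \left(32 + 5\right)^{2} = 37^{2} = 1369$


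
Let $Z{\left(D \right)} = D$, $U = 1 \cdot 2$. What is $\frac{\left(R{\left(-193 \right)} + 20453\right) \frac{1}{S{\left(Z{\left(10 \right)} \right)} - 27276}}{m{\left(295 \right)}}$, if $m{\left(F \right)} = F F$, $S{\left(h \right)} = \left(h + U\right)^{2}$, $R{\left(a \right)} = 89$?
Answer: $- \frac{10271}{1180581150} \approx -8.6999 \cdot 10^{-6}$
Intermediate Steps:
$U = 2$
$S{\left(h \right)} = \left(2 + h\right)^{2}$ ($S{\left(h \right)} = \left(h + 2\right)^{2} = \left(2 + h\right)^{2}$)
$m{\left(F \right)} = F^{2}$
$\frac{\left(R{\left(-193 \right)} + 20453\right) \frac{1}{S{\left(Z{\left(10 \right)} \right)} - 27276}}{m{\left(295 \right)}} = \frac{\left(89 + 20453\right) \frac{1}{\left(2 + 10\right)^{2} - 27276}}{295^{2}} = \frac{20542 \frac{1}{12^{2} - 27276}}{87025} = \frac{20542}{144 - 27276} \cdot \frac{1}{87025} = \frac{20542}{-27132} \cdot \frac{1}{87025} = 20542 \left(- \frac{1}{27132}\right) \frac{1}{87025} = \left(- \frac{10271}{13566}\right) \frac{1}{87025} = - \frac{10271}{1180581150}$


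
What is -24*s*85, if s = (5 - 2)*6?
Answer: -36720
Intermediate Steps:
s = 18 (s = 3*6 = 18)
-24*s*85 = -24*18*85 = -432*85 = -36720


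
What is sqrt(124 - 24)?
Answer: 10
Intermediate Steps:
sqrt(124 - 24) = sqrt(100) = 10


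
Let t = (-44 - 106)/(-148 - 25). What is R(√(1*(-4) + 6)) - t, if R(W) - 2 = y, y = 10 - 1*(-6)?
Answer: 2964/173 ≈ 17.133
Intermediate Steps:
y = 16 (y = 10 + 6 = 16)
R(W) = 18 (R(W) = 2 + 16 = 18)
t = 150/173 (t = -150/(-173) = -150*(-1/173) = 150/173 ≈ 0.86705)
R(√(1*(-4) + 6)) - t = 18 - 1*150/173 = 18 - 150/173 = 2964/173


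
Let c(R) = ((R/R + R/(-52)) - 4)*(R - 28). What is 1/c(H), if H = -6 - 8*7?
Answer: 13/2115 ≈ 0.0061466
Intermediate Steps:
H = -62 (H = -6 - 56 = -62)
c(R) = (-28 + R)*(-3 - R/52) (c(R) = ((1 + R*(-1/52)) - 4)*(-28 + R) = ((1 - R/52) - 4)*(-28 + R) = (-3 - R/52)*(-28 + R) = (-28 + R)*(-3 - R/52))
1/c(H) = 1/(84 - 32/13*(-62) - 1/52*(-62)**2) = 1/(84 + 1984/13 - 1/52*3844) = 1/(84 + 1984/13 - 961/13) = 1/(2115/13) = 13/2115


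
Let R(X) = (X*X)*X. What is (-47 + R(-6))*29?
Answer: -7627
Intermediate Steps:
R(X) = X**3 (R(X) = X**2*X = X**3)
(-47 + R(-6))*29 = (-47 + (-6)**3)*29 = (-47 - 216)*29 = -263*29 = -7627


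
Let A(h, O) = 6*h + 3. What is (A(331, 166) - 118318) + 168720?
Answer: 52391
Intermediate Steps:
A(h, O) = 3 + 6*h
(A(331, 166) - 118318) + 168720 = ((3 + 6*331) - 118318) + 168720 = ((3 + 1986) - 118318) + 168720 = (1989 - 118318) + 168720 = -116329 + 168720 = 52391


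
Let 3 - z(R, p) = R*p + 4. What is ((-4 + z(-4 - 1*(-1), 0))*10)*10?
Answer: -500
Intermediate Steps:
z(R, p) = -1 - R*p (z(R, p) = 3 - (R*p + 4) = 3 - (4 + R*p) = 3 + (-4 - R*p) = -1 - R*p)
((-4 + z(-4 - 1*(-1), 0))*10)*10 = ((-4 + (-1 - 1*(-4 - 1*(-1))*0))*10)*10 = ((-4 + (-1 - 1*(-4 + 1)*0))*10)*10 = ((-4 + (-1 - 1*(-3)*0))*10)*10 = ((-4 + (-1 + 0))*10)*10 = ((-4 - 1)*10)*10 = -5*10*10 = -50*10 = -500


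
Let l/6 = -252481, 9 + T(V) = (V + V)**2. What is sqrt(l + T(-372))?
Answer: I*sqrt(961359) ≈ 980.49*I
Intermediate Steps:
T(V) = -9 + 4*V**2 (T(V) = -9 + (V + V)**2 = -9 + (2*V)**2 = -9 + 4*V**2)
l = -1514886 (l = 6*(-252481) = -1514886)
sqrt(l + T(-372)) = sqrt(-1514886 + (-9 + 4*(-372)**2)) = sqrt(-1514886 + (-9 + 4*138384)) = sqrt(-1514886 + (-9 + 553536)) = sqrt(-1514886 + 553527) = sqrt(-961359) = I*sqrt(961359)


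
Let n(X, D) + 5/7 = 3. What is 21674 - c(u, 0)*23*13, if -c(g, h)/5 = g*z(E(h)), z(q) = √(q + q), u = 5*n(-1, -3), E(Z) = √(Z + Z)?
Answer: 21674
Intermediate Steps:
E(Z) = √2*√Z (E(Z) = √(2*Z) = √2*√Z)
n(X, D) = 16/7 (n(X, D) = -5/7 + 3 = 16/7)
u = 80/7 (u = 5*(16/7) = 80/7 ≈ 11.429)
z(q) = √2*√q (z(q) = √(2*q) = √2*√q)
c(g, h) = -5*g*2^(¾)*h^(¼) (c(g, h) = -5*g*√2*√(√2*√h) = -5*g*√2*(2^(¼)*h^(¼)) = -5*g*2^(¾)*h^(¼))
21674 - c(u, 0)*23*13 = 21674 - -5*80/7*2^(¾)*0^(¼)*23*13 = 21674 - -5*80/7*2^(¾)*0*23*13 = 21674 - 0*23*13 = 21674 - 0*13 = 21674 - 1*0 = 21674 + 0 = 21674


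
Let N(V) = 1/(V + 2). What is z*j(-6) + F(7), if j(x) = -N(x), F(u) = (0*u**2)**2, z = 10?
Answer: 5/2 ≈ 2.5000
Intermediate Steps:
N(V) = 1/(2 + V)
F(u) = 0 (F(u) = 0**2 = 0)
j(x) = -1/(2 + x)
z*j(-6) + F(7) = 10*(-1/(2 - 6)) + 0 = 10*(-1/(-4)) + 0 = 10*(-1*(-1/4)) + 0 = 10*(1/4) + 0 = 5/2 + 0 = 5/2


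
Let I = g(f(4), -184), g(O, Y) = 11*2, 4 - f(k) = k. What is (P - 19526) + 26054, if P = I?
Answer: 6550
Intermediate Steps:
f(k) = 4 - k
g(O, Y) = 22
I = 22
P = 22
(P - 19526) + 26054 = (22 - 19526) + 26054 = -19504 + 26054 = 6550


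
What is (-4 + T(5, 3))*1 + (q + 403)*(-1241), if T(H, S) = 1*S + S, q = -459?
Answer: 69498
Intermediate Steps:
T(H, S) = 2*S (T(H, S) = S + S = 2*S)
(-4 + T(5, 3))*1 + (q + 403)*(-1241) = (-4 + 2*3)*1 + (-459 + 403)*(-1241) = (-4 + 6)*1 - 56*(-1241) = 2*1 + 69496 = 2 + 69496 = 69498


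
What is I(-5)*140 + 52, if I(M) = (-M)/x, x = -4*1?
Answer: -123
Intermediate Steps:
x = -4
I(M) = M/4 (I(M) = -M/(-4) = -M*(-¼) = M/4)
I(-5)*140 + 52 = ((¼)*(-5))*140 + 52 = -5/4*140 + 52 = -175 + 52 = -123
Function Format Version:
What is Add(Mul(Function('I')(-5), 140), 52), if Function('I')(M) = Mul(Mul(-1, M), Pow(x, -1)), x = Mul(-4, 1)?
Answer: -123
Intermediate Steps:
x = -4
Function('I')(M) = Mul(Rational(1, 4), M) (Function('I')(M) = Mul(Mul(-1, M), Pow(-4, -1)) = Mul(Mul(-1, M), Rational(-1, 4)) = Mul(Rational(1, 4), M))
Add(Mul(Function('I')(-5), 140), 52) = Add(Mul(Mul(Rational(1, 4), -5), 140), 52) = Add(Mul(Rational(-5, 4), 140), 52) = Add(-175, 52) = -123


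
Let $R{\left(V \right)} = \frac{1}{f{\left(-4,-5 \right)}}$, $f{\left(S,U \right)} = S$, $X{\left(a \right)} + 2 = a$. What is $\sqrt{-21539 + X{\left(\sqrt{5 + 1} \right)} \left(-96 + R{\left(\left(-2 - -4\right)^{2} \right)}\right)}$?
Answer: $\frac{\sqrt{-85386 - 385 \sqrt{6}}}{2} \approx 146.91 i$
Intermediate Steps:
$X{\left(a \right)} = -2 + a$
$R{\left(V \right)} = - \frac{1}{4}$ ($R{\left(V \right)} = \frac{1}{-4} = - \frac{1}{4}$)
$\sqrt{-21539 + X{\left(\sqrt{5 + 1} \right)} \left(-96 + R{\left(\left(-2 - -4\right)^{2} \right)}\right)} = \sqrt{-21539 + \left(-2 + \sqrt{5 + 1}\right) \left(-96 - \frac{1}{4}\right)} = \sqrt{-21539 + \left(-2 + \sqrt{6}\right) \left(- \frac{385}{4}\right)} = \sqrt{-21539 + \left(\frac{385}{2} - \frac{385 \sqrt{6}}{4}\right)} = \sqrt{- \frac{42693}{2} - \frac{385 \sqrt{6}}{4}}$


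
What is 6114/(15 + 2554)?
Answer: 6114/2569 ≈ 2.3799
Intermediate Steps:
6114/(15 + 2554) = 6114/2569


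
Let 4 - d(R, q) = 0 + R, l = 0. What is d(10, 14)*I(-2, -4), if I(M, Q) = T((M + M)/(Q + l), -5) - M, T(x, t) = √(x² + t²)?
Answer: -12 - 6*√26 ≈ -42.594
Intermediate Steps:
T(x, t) = √(t² + x²)
d(R, q) = 4 - R (d(R, q) = 4 - (0 + R) = 4 - R)
I(M, Q) = √(25 + 4*M²/Q²) - M (I(M, Q) = √((-5)² + ((M + M)/(Q + 0))²) - M = √(25 + ((2*M)/Q)²) - M = √(25 + (2*M/Q)²) - M = √(25 + 4*M²/Q²) - M)
d(10, 14)*I(-2, -4) = (4 - 1*10)*(√(25 + 4*(-2)²/(-4)²) - 1*(-2)) = (4 - 10)*(√(25 + 4*4*(1/16)) + 2) = -6*(√(25 + 1) + 2) = -6*(√26 + 2) = -6*(2 + √26) = -12 - 6*√26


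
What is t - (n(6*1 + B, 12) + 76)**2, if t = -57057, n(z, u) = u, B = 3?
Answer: -64801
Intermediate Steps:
t - (n(6*1 + B, 12) + 76)**2 = -57057 - (12 + 76)**2 = -57057 - 1*88**2 = -57057 - 1*7744 = -57057 - 7744 = -64801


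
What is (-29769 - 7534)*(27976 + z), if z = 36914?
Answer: -2420591670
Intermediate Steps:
(-29769 - 7534)*(27976 + z) = (-29769 - 7534)*(27976 + 36914) = -37303*64890 = -2420591670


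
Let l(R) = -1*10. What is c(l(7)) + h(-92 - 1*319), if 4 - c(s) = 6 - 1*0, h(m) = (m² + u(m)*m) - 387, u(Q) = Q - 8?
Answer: 340741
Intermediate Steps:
u(Q) = -8 + Q
l(R) = -10
h(m) = -387 + m² + m*(-8 + m) (h(m) = (m² + (-8 + m)*m) - 387 = (m² + m*(-8 + m)) - 387 = -387 + m² + m*(-8 + m))
c(s) = -2 (c(s) = 4 - (6 - 1*0) = 4 - (6 + 0) = 4 - 1*6 = 4 - 6 = -2)
c(l(7)) + h(-92 - 1*319) = -2 + (-387 + (-92 - 1*319)² + (-92 - 1*319)*(-8 + (-92 - 1*319))) = -2 + (-387 + (-92 - 319)² + (-92 - 319)*(-8 + (-92 - 319))) = -2 + (-387 + (-411)² - 411*(-8 - 411)) = -2 + (-387 + 168921 - 411*(-419)) = -2 + (-387 + 168921 + 172209) = -2 + 340743 = 340741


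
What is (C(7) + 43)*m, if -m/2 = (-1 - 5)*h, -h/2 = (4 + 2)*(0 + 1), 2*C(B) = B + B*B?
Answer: -10224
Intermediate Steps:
C(B) = B/2 + B²/2 (C(B) = (B + B*B)/2 = (B + B²)/2 = B/2 + B²/2)
h = -12 (h = -2*(4 + 2)*(0 + 1) = -12 ≈ -12.000)
m = -144 (m = -2*(-1 - 5)*(-12) = -(-12)*(-12) = -2*72 = -144)
(C(7) + 43)*m = ((½)*7*(1 + 7) + 43)*(-144) = ((½)*7*8 + 43)*(-144) = (28 + 43)*(-144) = 71*(-144) = -10224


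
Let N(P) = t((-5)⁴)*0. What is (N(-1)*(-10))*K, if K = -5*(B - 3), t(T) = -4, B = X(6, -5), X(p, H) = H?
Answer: 0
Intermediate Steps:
B = -5
N(P) = 0 (N(P) = -4*0 = 0)
K = 40 (K = -5*(-5 - 3) = -5*(-8) = 40)
(N(-1)*(-10))*K = (0*(-10))*40 = 0*40 = 0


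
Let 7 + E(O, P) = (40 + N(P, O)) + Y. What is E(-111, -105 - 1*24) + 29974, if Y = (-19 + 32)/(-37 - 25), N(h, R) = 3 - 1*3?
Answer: 1860421/62 ≈ 30007.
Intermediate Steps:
N(h, R) = 0 (N(h, R) = 3 - 3 = 0)
Y = -13/62 (Y = 13/(-62) = 13*(-1/62) = -13/62 ≈ -0.20968)
E(O, P) = 2033/62 (E(O, P) = -7 + ((40 + 0) - 13/62) = -7 + (40 - 13/62) = -7 + 2467/62 = 2033/62)
E(-111, -105 - 1*24) + 29974 = 2033/62 + 29974 = 1860421/62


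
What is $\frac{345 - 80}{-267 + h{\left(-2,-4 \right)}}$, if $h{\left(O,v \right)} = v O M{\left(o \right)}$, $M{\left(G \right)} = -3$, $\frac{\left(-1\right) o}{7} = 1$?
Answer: $- \frac{265}{291} \approx -0.91065$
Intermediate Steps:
$o = -7$ ($o = \left(-7\right) 1 = -7$)
$h{\left(O,v \right)} = - 3 O v$ ($h{\left(O,v \right)} = v O \left(-3\right) = O v \left(-3\right) = - 3 O v$)
$\frac{345 - 80}{-267 + h{\left(-2,-4 \right)}} = \frac{345 - 80}{-267 - \left(-6\right) \left(-4\right)} = \frac{265}{-267 - 24} = \frac{265}{-291} = 265 \left(- \frac{1}{291}\right) = - \frac{265}{291}$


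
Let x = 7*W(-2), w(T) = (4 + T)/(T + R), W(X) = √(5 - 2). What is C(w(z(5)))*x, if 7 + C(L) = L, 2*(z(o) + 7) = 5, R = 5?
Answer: -56*√3 ≈ -96.995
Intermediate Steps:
z(o) = -9/2 (z(o) = -7 + (½)*5 = -7 + 5/2 = -9/2)
W(X) = √3
w(T) = (4 + T)/(5 + T) (w(T) = (4 + T)/(T + 5) = (4 + T)/(5 + T))
x = 7*√3 ≈ 12.124
C(L) = -7 + L
C(w(z(5)))*x = (-7 + (4 - 9/2)/(5 - 9/2))*(7*√3) = (-7 - ½/(½))*(7*√3) = (-7 + 2*(-½))*(7*√3) = (-7 - 1)*(7*√3) = -56*√3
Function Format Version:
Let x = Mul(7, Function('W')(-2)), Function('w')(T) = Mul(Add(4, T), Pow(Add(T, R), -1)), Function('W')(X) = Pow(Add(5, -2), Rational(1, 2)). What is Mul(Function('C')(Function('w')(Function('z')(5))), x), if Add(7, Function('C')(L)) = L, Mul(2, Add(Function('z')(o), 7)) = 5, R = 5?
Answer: Mul(-56, Pow(3, Rational(1, 2))) ≈ -96.995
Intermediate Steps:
Function('z')(o) = Rational(-9, 2) (Function('z')(o) = Add(-7, Mul(Rational(1, 2), 5)) = Add(-7, Rational(5, 2)) = Rational(-9, 2))
Function('W')(X) = Pow(3, Rational(1, 2))
Function('w')(T) = Mul(Pow(Add(5, T), -1), Add(4, T)) (Function('w')(T) = Mul(Add(4, T), Pow(Add(T, 5), -1)) = Mul(Add(4, T), Pow(Add(5, T), -1)) = Mul(Pow(Add(5, T), -1), Add(4, T)))
x = Mul(7, Pow(3, Rational(1, 2))) ≈ 12.124
Function('C')(L) = Add(-7, L)
Mul(Function('C')(Function('w')(Function('z')(5))), x) = Mul(Add(-7, Mul(Pow(Add(5, Rational(-9, 2)), -1), Add(4, Rational(-9, 2)))), Mul(7, Pow(3, Rational(1, 2)))) = Mul(Add(-7, Mul(Pow(Rational(1, 2), -1), Rational(-1, 2))), Mul(7, Pow(3, Rational(1, 2)))) = Mul(Add(-7, Mul(2, Rational(-1, 2))), Mul(7, Pow(3, Rational(1, 2)))) = Mul(Add(-7, -1), Mul(7, Pow(3, Rational(1, 2)))) = Mul(-8, Mul(7, Pow(3, Rational(1, 2)))) = Mul(-56, Pow(3, Rational(1, 2)))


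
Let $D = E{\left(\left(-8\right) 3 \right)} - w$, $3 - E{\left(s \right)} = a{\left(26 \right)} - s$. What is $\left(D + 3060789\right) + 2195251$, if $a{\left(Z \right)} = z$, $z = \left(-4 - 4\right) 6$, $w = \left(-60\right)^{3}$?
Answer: $5472067$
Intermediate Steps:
$w = -216000$
$z = -48$ ($z = \left(-8\right) 6 = -48$)
$a{\left(Z \right)} = -48$
$E{\left(s \right)} = 51 + s$ ($E{\left(s \right)} = 3 - \left(-48 - s\right) = 3 + \left(48 + s\right) = 51 + s$)
$D = 216027$ ($D = \left(51 - 24\right) - -216000 = \left(51 - 24\right) + 216000 = 27 + 216000 = 216027$)
$\left(D + 3060789\right) + 2195251 = \left(216027 + 3060789\right) + 2195251 = 3276816 + 2195251 = 5472067$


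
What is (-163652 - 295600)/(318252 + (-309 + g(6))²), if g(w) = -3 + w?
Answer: -38271/34324 ≈ -1.1150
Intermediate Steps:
(-163652 - 295600)/(318252 + (-309 + g(6))²) = (-163652 - 295600)/(318252 + (-309 + (-3 + 6))²) = -459252/(318252 + (-309 + 3)²) = -459252/(318252 + (-306)²) = -459252/(318252 + 93636) = -459252/411888 = -459252*1/411888 = -38271/34324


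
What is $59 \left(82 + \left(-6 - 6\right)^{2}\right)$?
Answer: $13334$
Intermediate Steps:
$59 \left(82 + \left(-6 - 6\right)^{2}\right) = 59 \left(82 + \left(-12\right)^{2}\right) = 59 \left(82 + 144\right) = 59 \cdot 226 = 13334$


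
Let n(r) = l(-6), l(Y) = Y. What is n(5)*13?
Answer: -78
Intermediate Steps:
n(r) = -6
n(5)*13 = -6*13 = -78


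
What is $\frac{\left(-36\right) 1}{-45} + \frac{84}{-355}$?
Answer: $\frac{40}{71} \approx 0.56338$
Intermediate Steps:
$\frac{\left(-36\right) 1}{-45} + \frac{84}{-355} = \left(-36\right) \left(- \frac{1}{45}\right) + 84 \left(- \frac{1}{355}\right) = \frac{4}{5} - \frac{84}{355} = \frac{40}{71}$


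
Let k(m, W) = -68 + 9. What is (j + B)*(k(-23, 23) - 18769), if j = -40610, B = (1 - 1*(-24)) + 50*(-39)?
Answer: 800848980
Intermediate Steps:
B = -1925 (B = (1 + 24) - 1950 = 25 - 1950 = -1925)
k(m, W) = -59
(j + B)*(k(-23, 23) - 18769) = (-40610 - 1925)*(-59 - 18769) = -42535*(-18828) = 800848980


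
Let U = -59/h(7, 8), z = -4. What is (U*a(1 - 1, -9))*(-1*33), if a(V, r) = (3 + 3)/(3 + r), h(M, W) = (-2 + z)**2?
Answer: -649/12 ≈ -54.083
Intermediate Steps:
h(M, W) = 36 (h(M, W) = (-2 - 4)**2 = (-6)**2 = 36)
a(V, r) = 6/(3 + r)
U = -59/36 ≈ -1.6389
(U*a(1 - 1, -9))*(-1*33) = (-59/(6*(3 - 9)))*(-1*33) = -59/(6*(-6))*(-33) = -59*(-1)/(6*6)*(-33) = -59/36*(-1)*(-33) = (59/36)*(-33) = -649/12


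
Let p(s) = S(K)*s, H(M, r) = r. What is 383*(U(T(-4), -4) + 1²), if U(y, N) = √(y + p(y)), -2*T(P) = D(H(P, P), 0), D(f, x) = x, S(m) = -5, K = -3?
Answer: 383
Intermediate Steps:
T(P) = 0 (T(P) = -½*0 = 0)
p(s) = -5*s
U(y, N) = 2*√(-y) (U(y, N) = √(y - 5*y) = √(-4*y) = 2*√(-y))
383*(U(T(-4), -4) + 1²) = 383*(2*√(-1*0) + 1²) = 383*(2*√0 + 1) = 383*(2*0 + 1) = 383*(0 + 1) = 383*1 = 383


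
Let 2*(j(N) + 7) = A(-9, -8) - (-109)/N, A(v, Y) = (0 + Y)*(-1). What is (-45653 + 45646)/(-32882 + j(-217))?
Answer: 3038/14272199 ≈ 0.00021286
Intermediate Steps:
A(v, Y) = -Y (A(v, Y) = Y*(-1) = -Y)
j(N) = -3 + 109/(2*N) (j(N) = -7 + (-1*(-8) - (-109)/N)/2 = -7 + (8 + 109/N)/2 = -7 + (4 + 109/(2*N)) = -3 + 109/(2*N))
(-45653 + 45646)/(-32882 + j(-217)) = (-45653 + 45646)/(-32882 + (-3 + (109/2)/(-217))) = -7/(-32882 + (-3 + (109/2)*(-1/217))) = -7/(-32882 + (-3 - 109/434)) = -7/(-32882 - 1411/434) = -7/(-14272199/434) = -7*(-434/14272199) = 3038/14272199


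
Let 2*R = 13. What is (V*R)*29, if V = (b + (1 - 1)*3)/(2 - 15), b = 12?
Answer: -174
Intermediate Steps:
R = 13/2 (R = (½)*13 = 13/2 ≈ 6.5000)
V = -12/13 (V = (12 + (1 - 1)*3)/(2 - 15) = (12 + 0*3)/(-13) = (12 + 0)*(-1/13) = 12*(-1/13) = -12/13 ≈ -0.92308)
(V*R)*29 = -12/13*13/2*29 = -6*29 = -174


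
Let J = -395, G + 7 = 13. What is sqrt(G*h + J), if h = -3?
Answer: I*sqrt(413) ≈ 20.322*I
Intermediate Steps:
G = 6 (G = -7 + 13 = 6)
sqrt(G*h + J) = sqrt(6*(-3) - 395) = sqrt(-18 - 395) = sqrt(-413) = I*sqrt(413)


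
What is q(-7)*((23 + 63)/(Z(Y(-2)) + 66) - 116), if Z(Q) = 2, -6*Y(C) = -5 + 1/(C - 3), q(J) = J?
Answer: 27307/34 ≈ 803.15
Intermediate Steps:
Y(C) = ⅚ - 1/(6*(-3 + C)) (Y(C) = -(-5 + 1/(C - 3))/6 = -(-5 + 1/(-3 + C))/6 = ⅚ - 1/(6*(-3 + C)))
q(-7)*((23 + 63)/(Z(Y(-2)) + 66) - 116) = -7*((23 + 63)/(2 + 66) - 116) = -7*(86/68 - 116) = -7*(86*(1/68) - 116) = -7*(43/34 - 116) = -7*(-3901/34) = 27307/34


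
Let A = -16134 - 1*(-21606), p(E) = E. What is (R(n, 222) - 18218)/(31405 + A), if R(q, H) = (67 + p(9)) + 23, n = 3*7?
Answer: -18119/36877 ≈ -0.49134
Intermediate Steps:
A = 5472 (A = -16134 + 21606 = 5472)
n = 21
R(q, H) = 99 (R(q, H) = (67 + 9) + 23 = 76 + 23 = 99)
(R(n, 222) - 18218)/(31405 + A) = (99 - 18218)/(31405 + 5472) = -18119/36877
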